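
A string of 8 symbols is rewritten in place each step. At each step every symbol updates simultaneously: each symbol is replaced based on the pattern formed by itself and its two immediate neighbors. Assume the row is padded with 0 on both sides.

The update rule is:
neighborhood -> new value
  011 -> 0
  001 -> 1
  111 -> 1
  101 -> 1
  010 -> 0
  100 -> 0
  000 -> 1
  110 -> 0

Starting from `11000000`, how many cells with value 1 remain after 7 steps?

3

step 1: 00011111
step 2: 11101110
step 3: 01010100
step 4: 10101001
step 5: 01010010
step 6: 10100100
step 7: 01001001
count of 1: 3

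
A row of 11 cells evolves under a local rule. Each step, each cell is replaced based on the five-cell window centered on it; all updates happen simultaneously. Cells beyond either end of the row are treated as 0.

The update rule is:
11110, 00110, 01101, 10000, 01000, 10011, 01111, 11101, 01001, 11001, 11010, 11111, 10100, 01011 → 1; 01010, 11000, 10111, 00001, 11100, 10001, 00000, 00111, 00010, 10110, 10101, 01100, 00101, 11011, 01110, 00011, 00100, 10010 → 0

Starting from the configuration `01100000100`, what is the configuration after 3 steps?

00011101001

01001000011
00100110010
00011101001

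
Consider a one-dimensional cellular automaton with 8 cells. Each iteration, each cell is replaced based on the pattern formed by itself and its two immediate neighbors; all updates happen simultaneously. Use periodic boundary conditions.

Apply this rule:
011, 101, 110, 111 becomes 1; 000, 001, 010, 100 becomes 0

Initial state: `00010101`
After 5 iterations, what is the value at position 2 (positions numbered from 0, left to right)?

0

00001010
00000100
00000000
00000000  (fixed point — unchanged through iteration 5)
position 2 holds 0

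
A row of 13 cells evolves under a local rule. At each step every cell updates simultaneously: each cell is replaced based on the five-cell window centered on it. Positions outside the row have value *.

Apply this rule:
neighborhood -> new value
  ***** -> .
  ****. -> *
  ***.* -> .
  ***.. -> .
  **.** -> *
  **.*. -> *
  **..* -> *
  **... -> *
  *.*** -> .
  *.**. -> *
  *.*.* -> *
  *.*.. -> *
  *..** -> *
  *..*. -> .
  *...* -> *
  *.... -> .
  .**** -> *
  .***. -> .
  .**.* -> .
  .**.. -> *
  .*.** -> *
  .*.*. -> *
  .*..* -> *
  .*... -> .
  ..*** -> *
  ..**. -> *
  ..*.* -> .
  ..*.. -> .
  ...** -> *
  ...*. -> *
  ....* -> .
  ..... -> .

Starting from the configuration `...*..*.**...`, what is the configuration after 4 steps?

.*.***..*****

step 1: ***.*..******
step 2: .*.******....
step 3: ***.*..*.*..*
step 4: .*.***..*****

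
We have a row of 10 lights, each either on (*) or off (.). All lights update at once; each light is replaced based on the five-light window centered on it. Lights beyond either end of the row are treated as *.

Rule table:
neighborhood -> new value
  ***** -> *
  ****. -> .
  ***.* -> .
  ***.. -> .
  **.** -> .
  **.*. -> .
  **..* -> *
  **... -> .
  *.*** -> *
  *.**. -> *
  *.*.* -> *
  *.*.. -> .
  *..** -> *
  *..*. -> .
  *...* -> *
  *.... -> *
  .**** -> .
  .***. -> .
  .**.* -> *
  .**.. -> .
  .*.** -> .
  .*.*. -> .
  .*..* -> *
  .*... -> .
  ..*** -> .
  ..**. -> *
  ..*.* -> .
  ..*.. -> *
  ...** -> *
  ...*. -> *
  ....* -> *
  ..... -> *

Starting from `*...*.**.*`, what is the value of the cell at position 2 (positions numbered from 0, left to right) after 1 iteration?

*

..**..**.*
position 2 holds *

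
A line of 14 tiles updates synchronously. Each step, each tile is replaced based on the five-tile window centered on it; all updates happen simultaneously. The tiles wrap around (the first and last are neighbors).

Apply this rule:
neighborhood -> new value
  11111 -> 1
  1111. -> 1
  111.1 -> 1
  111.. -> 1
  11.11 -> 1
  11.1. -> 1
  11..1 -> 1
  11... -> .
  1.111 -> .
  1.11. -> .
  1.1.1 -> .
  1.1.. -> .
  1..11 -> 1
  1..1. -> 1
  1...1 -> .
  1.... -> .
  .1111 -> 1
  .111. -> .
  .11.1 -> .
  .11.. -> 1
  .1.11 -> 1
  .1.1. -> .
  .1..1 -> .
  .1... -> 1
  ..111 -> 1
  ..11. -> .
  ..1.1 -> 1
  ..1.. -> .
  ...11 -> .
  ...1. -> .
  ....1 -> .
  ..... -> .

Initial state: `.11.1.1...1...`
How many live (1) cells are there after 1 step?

step 1: ...1...1...1..
count of 1: 3

3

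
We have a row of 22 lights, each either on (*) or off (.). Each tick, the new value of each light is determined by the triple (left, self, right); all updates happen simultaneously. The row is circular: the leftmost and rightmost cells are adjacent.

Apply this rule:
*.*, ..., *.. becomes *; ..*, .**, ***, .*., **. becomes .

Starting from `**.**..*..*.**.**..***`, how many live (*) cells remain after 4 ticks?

10

..*..*..*..*..*..*....
*..*..*..*..*..*..****
.*..*..*..*..*..*.....
..*..*..*..*..*..*****
count of *: 10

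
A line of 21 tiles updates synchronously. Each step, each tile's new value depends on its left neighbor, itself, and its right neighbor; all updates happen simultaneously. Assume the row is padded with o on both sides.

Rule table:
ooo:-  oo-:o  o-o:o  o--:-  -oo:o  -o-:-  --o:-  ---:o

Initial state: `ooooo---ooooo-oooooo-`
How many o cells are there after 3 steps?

11

step 1: ----o-o-o---ooo----oo
step 2: -oo--o-o--o-o-o-oo-o-
step 3: ooo---o----o-o-oooo-o
count of o: 11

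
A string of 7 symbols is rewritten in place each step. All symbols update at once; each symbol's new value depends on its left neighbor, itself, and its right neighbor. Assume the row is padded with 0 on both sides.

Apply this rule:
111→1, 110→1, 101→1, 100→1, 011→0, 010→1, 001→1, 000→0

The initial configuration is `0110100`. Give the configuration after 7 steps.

step 1: 1011110
step 2: 1101111
step 3: 0110111
step 4: 1011011
step 5: 1101101
step 6: 0110111  (repeats step 3; period 3)
step 7: 1011011

1011011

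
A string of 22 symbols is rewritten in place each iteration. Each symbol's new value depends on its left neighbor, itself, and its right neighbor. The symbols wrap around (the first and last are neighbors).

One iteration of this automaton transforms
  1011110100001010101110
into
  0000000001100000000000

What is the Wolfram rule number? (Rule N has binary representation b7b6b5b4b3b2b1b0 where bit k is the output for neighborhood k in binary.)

position 3: 111 → 0  (bit 7 = 0)
position 5: 110 → 0  (bit 6 = 0)
position 1: 101 → 0  (bit 5 = 0)
position 8: 100 → 0  (bit 4 = 0)
position 2: 011 → 0  (bit 3 = 0)
position 0: 010 → 0  (bit 2 = 0)
position 11: 001 → 0  (bit 1 = 0)
position 9: 000 → 1  (bit 0 = 1)
bits b7..b0 = 00000001 = 1

1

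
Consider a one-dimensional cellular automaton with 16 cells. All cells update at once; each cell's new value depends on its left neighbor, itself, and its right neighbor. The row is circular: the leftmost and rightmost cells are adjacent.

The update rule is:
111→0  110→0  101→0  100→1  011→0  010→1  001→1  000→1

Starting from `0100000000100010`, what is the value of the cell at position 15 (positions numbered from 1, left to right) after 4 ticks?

1111111111111111
0000000000000000
1111111111111111  (repeats tick 1; period 2)
tick 4: 0000000000000000
position 15 holds 0

0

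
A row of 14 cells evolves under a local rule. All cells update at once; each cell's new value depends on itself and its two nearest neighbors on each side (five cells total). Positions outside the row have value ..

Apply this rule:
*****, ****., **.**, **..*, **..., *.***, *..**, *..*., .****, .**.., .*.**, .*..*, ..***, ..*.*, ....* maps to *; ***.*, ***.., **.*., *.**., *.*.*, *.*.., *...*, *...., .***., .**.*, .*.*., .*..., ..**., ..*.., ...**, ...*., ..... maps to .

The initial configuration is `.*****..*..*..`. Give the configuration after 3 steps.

.*....****.**.

step 1: .****.**.**...
step 2: .***.*..*.**..
step 3: .*....****.**.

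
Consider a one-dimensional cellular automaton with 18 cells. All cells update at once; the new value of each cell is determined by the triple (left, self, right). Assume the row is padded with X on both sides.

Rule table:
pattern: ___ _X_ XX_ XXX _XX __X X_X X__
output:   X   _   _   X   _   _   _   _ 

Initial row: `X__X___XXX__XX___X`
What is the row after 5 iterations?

_____X__X______X__
_XXX______XXXX____
__X__XXXX__XX__XX_
______XX__________
_XXXX____XXXXXXXX_

_XXXX____XXXXXXXX_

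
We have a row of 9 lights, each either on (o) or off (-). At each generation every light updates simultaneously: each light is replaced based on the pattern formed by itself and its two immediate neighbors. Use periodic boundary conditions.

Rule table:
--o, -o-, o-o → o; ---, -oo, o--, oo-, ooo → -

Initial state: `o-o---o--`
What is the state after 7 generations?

ooo--oo-o
----o--o-
---oo-oo-
--o--o---
-oo-oo---
o--o-----
o-oo----o

o-oo----o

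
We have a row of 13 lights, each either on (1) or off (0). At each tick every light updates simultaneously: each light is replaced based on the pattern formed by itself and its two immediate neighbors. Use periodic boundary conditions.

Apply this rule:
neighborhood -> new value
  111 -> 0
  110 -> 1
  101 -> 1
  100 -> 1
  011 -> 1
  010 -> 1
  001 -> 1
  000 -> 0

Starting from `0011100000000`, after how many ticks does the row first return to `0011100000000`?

0110110000000
1111111000000
1000001100001
1100011110011
0110110011110
1111111110011
0000000011110
0000000110011
1000001111111
1100011000000
1110111100001
0011100110011
1110111111111
0011100000000

14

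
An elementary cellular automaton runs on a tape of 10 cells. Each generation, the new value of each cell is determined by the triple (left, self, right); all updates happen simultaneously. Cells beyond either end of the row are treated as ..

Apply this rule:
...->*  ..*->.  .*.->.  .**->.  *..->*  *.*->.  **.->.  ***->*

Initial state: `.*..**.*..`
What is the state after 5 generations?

*..****..*

generation 1: ..*.....**
generation 2: *..****...
generation 3: .*..**.***
generation 4: ..*.....*.
generation 5: *..****..*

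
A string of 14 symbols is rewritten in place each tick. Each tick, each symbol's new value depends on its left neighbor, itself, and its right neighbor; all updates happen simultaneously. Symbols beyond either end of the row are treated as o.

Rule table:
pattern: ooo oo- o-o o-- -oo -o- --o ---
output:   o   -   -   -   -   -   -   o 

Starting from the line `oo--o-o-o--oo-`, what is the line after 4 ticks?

-o--ooooooo---

o-------------
--ooooooooooo-
---ooooooooo--
-o--ooooooo---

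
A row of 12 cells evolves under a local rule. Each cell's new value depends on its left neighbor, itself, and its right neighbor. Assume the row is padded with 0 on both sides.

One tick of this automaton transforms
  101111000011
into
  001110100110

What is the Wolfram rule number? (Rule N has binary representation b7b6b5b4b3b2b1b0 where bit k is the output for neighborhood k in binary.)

154

position 3: 111 → 1  (bit 7 = 1)
position 5: 110 → 0  (bit 6 = 0)
position 1: 101 → 0  (bit 5 = 0)
position 6: 100 → 1  (bit 4 = 1)
position 2: 011 → 1  (bit 3 = 1)
position 0: 010 → 0  (bit 2 = 0)
position 9: 001 → 1  (bit 1 = 1)
position 7: 000 → 0  (bit 0 = 0)
bits b7..b0 = 10011010 = 154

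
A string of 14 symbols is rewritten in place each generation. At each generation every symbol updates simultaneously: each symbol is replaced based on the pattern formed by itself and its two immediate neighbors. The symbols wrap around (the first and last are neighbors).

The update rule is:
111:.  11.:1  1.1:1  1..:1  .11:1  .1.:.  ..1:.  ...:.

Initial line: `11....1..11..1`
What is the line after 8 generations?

..1.1..111..1.

generation 1: .11....1.111.1
generation 2: 1111....11.11.
generation 3: 1..11...111111
generation 4: 11.111..1.....
generation 5: 1111.11..1....
generation 6: 1..11111..1...
generation 7: .1.1...11..1..
generation 8: ..1.1..111..1.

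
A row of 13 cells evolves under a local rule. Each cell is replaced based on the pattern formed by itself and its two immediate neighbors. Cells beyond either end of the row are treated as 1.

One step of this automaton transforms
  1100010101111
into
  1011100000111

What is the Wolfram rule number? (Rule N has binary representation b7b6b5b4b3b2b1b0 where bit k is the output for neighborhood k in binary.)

147

position 0: 111 → 1  (bit 7 = 1)
position 1: 110 → 0  (bit 6 = 0)
position 6: 101 → 0  (bit 5 = 0)
position 2: 100 → 1  (bit 4 = 1)
position 9: 011 → 0  (bit 3 = 0)
position 5: 010 → 0  (bit 2 = 0)
position 4: 001 → 1  (bit 1 = 1)
position 3: 000 → 1  (bit 0 = 1)
bits b7..b0 = 10010011 = 147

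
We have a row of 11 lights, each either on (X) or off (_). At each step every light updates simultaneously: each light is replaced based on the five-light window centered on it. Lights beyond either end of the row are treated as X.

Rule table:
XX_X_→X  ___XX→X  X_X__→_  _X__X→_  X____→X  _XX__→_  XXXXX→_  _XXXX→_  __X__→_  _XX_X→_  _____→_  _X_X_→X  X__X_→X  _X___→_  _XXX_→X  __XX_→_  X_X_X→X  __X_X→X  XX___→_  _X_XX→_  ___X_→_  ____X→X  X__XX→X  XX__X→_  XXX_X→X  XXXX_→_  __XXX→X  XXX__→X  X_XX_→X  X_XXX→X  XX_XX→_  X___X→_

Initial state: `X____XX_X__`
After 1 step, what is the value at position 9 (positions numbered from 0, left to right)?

_

X_XXX__X__X
position 9 holds _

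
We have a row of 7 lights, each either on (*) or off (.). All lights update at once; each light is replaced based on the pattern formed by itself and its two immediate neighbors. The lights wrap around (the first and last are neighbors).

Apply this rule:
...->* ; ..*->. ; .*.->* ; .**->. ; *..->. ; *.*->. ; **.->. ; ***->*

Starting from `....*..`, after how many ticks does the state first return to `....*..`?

tick 1: ***.*.*
tick 2: **..*..
tick 3: ....*..

3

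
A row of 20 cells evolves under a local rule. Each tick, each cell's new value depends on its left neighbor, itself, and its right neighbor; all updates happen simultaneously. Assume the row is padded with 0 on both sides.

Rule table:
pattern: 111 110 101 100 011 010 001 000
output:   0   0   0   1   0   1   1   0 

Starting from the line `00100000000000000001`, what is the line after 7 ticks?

01110000000000000011
10001000000000000100
11011100000000001110
00000010000000010001
00000111000000111011
00001000100001000000
00011101110011100000

00011101110011100000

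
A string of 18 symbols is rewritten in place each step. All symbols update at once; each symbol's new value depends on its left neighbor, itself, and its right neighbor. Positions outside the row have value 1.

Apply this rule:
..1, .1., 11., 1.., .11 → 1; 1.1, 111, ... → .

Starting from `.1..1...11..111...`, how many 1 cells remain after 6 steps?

.11111.111111.11.1
.1...1.1....1.11.1
.11.11.11..11.11.1
.11.11.111111.11.1
.11.11.1....1.11.1
.11.11.11..11.11.1
count of 1: 11

11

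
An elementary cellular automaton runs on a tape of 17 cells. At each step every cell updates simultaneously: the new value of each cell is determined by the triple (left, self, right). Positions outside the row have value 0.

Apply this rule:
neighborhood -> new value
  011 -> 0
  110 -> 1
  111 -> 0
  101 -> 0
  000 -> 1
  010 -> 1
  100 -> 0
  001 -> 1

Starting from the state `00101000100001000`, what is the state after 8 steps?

00101000100001001

step 1: 11101011101111011
step 2: 00101000100001001
step 3: 11101011101111011  (repeats step 1; period 2)
step 8: 00101000100001001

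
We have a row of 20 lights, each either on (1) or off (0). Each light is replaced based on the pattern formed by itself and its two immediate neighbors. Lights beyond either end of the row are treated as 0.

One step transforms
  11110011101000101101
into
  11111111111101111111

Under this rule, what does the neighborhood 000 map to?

At position 12 the neighborhood is 000; the next row has 0 there.

0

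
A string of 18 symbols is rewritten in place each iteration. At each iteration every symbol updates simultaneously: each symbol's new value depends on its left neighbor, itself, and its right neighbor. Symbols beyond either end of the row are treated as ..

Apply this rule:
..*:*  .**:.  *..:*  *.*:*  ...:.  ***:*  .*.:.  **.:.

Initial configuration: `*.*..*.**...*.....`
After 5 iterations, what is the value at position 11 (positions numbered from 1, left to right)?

.

.*.**.*..*.*.*....
*.*..*.**.*.*.*...
.*.**.*..*.*.*.*..
*.*..*.**.*.*.*.*.
.*.**.*..*.*.*.*.*
position 11 holds .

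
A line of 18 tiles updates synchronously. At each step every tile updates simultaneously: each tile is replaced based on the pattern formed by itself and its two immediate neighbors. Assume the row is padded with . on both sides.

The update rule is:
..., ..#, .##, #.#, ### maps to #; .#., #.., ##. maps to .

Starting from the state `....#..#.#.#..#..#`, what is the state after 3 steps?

##..#.#.#..#..#..#

step 1: ####..#.#.#..#..#.
step 2: ###..#.#.#..#..#..
step 3: ##..#.#.#..#..#..#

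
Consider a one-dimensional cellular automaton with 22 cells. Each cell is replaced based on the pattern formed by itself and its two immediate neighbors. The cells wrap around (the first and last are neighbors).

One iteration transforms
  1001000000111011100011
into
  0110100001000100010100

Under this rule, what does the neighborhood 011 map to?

At position 10 the neighborhood is 011; the next row has 0 there.

0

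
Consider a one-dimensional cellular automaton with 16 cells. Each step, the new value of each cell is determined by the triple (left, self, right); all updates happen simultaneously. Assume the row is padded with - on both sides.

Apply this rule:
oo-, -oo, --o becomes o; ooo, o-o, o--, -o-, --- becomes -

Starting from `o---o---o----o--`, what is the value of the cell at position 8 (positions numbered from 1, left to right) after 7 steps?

-

---o---o----o---
--o---o----o----
-o---o----o-----
o---o----o------
---o----o-------
--o----o--------
-o----o---------
position 8 holds -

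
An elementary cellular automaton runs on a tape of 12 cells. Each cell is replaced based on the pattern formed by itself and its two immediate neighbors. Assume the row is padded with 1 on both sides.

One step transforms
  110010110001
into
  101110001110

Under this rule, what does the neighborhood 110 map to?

0

At position 1 the neighborhood is 110; the next row has 0 there.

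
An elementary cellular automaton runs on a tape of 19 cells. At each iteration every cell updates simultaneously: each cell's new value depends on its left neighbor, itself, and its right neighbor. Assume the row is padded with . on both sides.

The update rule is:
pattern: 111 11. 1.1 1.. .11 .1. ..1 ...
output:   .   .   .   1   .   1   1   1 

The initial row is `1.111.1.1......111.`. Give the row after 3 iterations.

iteration 1: 1.....1.1111111...1
iteration 2: 1111111........1111
iteration 3: .......11111111....

.......11111111....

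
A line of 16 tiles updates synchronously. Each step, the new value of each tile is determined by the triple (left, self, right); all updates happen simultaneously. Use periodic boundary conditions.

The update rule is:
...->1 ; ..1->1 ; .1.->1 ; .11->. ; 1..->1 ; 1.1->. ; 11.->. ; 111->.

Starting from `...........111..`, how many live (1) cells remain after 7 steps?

11111111111...11
...........111..  (repeats step 0; period 2)
step 7: 11111111111...11
count of 1: 13

13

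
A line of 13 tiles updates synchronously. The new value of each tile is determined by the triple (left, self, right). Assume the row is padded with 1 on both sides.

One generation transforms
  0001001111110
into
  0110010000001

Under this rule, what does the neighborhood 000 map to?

1

At position 1 the neighborhood is 000; the next row has 1 there.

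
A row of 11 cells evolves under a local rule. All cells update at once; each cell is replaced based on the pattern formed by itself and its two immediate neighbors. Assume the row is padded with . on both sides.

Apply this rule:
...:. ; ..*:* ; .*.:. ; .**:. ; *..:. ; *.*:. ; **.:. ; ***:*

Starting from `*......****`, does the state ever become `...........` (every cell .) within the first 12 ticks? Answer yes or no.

tick 1: ......*.**.
tick 2: .....*.....
tick 3: ....*......
tick 4: ...*.......
tick 5: ..*........
tick 6: .*.........
tick 7: *..........
tick 8: ...........
all cells are . at tick 8

yes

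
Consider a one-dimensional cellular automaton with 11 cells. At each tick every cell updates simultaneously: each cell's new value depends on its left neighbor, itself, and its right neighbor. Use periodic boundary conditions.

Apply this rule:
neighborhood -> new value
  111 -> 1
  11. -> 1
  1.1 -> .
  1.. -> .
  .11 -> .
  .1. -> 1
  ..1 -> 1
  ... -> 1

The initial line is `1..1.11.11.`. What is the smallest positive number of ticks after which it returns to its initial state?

1.11..1..1.
1..1.11.11.

2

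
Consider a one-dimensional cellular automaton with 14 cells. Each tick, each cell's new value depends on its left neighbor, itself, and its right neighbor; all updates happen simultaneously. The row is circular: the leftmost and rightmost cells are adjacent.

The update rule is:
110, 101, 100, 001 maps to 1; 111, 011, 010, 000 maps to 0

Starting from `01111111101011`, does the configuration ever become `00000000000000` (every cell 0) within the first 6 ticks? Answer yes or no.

no

10000000110101
11000001011010
01100010101101
10110101010110
01011010101011
10101101010101
tick 6 is 10101101010101, still not uniform 0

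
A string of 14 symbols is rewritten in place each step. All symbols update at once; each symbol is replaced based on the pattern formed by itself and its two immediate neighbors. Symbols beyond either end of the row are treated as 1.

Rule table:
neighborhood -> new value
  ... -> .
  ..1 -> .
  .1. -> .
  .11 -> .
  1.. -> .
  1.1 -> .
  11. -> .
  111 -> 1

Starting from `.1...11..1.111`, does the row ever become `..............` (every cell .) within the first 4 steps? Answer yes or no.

yes

............11
.............1
..............
all cells are . at step 3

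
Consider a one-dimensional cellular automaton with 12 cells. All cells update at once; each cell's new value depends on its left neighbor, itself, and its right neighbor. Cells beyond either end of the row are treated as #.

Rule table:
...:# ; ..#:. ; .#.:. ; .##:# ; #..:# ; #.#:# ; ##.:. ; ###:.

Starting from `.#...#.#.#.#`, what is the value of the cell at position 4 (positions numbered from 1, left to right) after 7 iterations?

#.##..#.#.##
.##.#..#.##.
##.#.#..##.#
..#.#.#.#.##
#..#.#.#.##.
.#..#.#.##.#
#.#..#.##.##
position 4 holds .

.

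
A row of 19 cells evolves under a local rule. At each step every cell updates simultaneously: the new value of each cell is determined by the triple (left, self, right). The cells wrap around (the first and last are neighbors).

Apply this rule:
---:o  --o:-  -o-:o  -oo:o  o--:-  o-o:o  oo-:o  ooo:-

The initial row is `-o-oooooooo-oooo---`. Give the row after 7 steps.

-o---o--o---o--o-oo

-ooo------ooo--o-oo
oo-o-oooo-o-o--oooo
-ooooo--ooooo--o---
-o---o--o---o--o-oo
oo-o-o--o-o-o--oooo
-ooooo--ooooo--o---  (repeats step 3; period 3)
step 7: -o---o--o---o--o-oo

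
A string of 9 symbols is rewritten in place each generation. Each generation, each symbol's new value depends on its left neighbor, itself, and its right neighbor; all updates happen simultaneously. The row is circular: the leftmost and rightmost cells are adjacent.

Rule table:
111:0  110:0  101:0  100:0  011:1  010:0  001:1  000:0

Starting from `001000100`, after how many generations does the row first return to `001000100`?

generation 1: 010001000
generation 2: 100010000
generation 3: 000100001
generation 4: 001000010
generation 5: 010000100
generation 6: 100001000
generation 7: 000010001
generation 8: 000100010
generation 9: 001000100

9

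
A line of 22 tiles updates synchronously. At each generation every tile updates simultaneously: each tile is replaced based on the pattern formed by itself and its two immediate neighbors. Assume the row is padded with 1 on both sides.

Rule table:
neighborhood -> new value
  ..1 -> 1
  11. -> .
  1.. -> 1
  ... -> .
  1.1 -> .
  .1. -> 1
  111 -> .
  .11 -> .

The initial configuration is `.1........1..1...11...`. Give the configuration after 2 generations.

...1....1.......1111..

generation 1: .11......111111.1..1.1
generation 2: ...1....1.......1111..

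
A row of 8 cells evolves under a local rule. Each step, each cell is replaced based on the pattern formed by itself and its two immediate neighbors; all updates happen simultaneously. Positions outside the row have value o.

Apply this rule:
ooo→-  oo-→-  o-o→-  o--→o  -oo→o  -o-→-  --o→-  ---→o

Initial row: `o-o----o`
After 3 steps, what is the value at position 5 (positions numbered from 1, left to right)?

step 1: ---ooo-o
step 2: oo-o---o
step 3: ----oo-o
position 5 holds o

o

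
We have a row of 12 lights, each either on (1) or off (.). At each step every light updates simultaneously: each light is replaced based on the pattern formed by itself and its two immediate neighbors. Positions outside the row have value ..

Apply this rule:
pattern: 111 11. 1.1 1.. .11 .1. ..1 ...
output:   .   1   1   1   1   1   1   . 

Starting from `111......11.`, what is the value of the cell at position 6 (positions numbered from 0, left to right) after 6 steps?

1

1.11....1111
11111..11..1
1...11111111
11.11......1
111111....11
1....11..111
position 6 holds 1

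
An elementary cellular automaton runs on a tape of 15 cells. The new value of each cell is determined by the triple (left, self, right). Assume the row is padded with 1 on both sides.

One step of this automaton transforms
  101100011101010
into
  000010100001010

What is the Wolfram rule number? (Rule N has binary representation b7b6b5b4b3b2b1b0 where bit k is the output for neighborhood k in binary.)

position 8: 111 → 0  (bit 7 = 0)
position 0: 110 → 0  (bit 6 = 0)
position 1: 101 → 0  (bit 5 = 0)
position 4: 100 → 1  (bit 4 = 1)
position 2: 011 → 0  (bit 3 = 0)
position 11: 010 → 1  (bit 2 = 1)
position 6: 001 → 1  (bit 1 = 1)
position 5: 000 → 0  (bit 0 = 0)
bits b7..b0 = 00010110 = 22

22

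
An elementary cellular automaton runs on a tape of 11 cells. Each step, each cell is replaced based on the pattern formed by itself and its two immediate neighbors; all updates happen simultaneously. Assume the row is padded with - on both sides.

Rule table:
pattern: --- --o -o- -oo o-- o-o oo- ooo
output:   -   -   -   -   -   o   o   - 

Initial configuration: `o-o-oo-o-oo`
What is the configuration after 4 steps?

-o-o-oo-o-o
--o-o-oo-o-
---o-o-oo--
----o-o-o--

----o-o-o--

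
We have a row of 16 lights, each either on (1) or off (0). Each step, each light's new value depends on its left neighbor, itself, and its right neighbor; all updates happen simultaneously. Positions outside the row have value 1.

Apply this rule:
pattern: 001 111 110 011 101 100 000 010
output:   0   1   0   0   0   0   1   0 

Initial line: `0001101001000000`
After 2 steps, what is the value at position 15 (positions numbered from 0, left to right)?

0

0100000000011110
0001111111001100
position 15 holds 0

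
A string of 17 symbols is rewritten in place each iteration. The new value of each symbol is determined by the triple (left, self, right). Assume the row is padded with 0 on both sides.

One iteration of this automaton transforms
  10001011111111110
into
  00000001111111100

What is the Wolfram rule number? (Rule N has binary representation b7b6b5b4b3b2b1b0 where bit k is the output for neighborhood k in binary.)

position 7: 111 → 1  (bit 7 = 1)
position 15: 110 → 0  (bit 6 = 0)
position 5: 101 → 0  (bit 5 = 0)
position 1: 100 → 0  (bit 4 = 0)
position 6: 011 → 0  (bit 3 = 0)
position 0: 010 → 0  (bit 2 = 0)
position 3: 001 → 0  (bit 1 = 0)
position 2: 000 → 0  (bit 0 = 0)
bits b7..b0 = 10000000 = 128

128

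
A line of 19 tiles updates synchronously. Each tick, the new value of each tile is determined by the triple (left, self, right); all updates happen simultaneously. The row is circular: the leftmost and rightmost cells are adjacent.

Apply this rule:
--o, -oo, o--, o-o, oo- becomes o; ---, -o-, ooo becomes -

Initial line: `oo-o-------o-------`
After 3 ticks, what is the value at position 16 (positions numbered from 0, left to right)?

tick 1: ooo-o-----o-o-----o
tick 2: --oo-o---o-o-o---oo
tick 3: ooooo-o-o-o-o-o-ooo
position 16 holds o

o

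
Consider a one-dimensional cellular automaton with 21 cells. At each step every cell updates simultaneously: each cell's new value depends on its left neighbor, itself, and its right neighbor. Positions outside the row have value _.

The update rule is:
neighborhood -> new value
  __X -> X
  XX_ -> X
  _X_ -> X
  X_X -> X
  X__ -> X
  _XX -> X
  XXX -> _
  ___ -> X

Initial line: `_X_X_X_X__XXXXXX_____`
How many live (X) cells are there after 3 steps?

XXXXXXXXXXX____XXXXXX
X_________XXXXXX____X
XXXXXXXXXXX____XXXXXX
count of X: 17

17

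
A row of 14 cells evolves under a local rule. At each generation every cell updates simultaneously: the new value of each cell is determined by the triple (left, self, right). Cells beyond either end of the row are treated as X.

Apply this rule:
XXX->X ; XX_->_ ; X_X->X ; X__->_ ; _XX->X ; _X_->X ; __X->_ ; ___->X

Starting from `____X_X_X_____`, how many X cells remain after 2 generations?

11

_XX_XXXXX_XXX_
XX_XXXXX_XXX_X
count of X: 11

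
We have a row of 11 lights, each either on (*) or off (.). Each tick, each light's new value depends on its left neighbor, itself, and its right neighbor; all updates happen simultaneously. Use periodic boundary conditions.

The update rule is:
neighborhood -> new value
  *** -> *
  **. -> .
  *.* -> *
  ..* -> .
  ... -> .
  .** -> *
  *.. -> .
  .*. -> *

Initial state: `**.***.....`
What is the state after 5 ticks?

*..........

*.***......
****.......
***........
**.........
*..........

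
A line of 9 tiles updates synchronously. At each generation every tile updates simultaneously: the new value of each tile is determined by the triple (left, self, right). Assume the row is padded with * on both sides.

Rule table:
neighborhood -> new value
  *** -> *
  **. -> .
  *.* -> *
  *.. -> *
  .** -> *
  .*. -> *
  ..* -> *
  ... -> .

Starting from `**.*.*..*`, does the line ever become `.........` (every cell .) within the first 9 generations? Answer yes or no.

no

*.*******
.********
*********
*********  (fixed point — unchanged through generation 9)
generation 9 is *********, still not uniform .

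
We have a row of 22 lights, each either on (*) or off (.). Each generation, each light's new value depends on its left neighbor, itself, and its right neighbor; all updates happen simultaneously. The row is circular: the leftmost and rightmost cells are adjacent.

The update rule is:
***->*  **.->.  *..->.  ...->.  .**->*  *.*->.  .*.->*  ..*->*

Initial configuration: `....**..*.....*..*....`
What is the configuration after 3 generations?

generation 1: ...**..**....**.**....
generation 2: ..**..**....**..*.....
generation 3: .**..**....**..**.....

.**..**....**..**.....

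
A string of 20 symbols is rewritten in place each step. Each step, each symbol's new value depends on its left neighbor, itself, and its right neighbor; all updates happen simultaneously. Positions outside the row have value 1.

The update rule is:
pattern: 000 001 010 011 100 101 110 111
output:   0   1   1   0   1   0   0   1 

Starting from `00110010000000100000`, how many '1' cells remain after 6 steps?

11001111000001110001
10110110100010101010
00000000110110101010
10000001000000101010
01000011100001101010
01100101010010001010
count of 1: 8

8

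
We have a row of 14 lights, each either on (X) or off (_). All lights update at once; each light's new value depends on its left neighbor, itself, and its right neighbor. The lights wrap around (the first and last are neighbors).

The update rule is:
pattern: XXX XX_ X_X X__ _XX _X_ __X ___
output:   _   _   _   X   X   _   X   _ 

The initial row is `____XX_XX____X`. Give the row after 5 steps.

step 1: X__XX__X_X__X_
step 2: _XXX_XX___XX__
step 3: XX___X_X_XX_X_
step 4: X_X_X____X____
step 5: _____X__X_X__X

_____X__X_X__X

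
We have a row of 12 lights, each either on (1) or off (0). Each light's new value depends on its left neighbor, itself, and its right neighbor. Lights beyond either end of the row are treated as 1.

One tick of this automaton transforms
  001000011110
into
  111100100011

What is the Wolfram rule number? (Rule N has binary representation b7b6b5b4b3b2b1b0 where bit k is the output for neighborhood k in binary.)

118

position 8: 111 → 0  (bit 7 = 0)
position 10: 110 → 1  (bit 6 = 1)
position 11: 101 → 1  (bit 5 = 1)
position 0: 100 → 1  (bit 4 = 1)
position 7: 011 → 0  (bit 3 = 0)
position 2: 010 → 1  (bit 2 = 1)
position 1: 001 → 1  (bit 1 = 1)
position 4: 000 → 0  (bit 0 = 0)
bits b7..b0 = 01110110 = 118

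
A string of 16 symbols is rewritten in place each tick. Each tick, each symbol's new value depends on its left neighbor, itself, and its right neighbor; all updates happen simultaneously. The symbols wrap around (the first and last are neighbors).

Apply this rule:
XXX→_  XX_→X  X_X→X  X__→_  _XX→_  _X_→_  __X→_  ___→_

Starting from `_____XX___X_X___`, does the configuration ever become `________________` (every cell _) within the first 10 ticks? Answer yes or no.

yes

______X____X____
________________
all cells are _ at tick 2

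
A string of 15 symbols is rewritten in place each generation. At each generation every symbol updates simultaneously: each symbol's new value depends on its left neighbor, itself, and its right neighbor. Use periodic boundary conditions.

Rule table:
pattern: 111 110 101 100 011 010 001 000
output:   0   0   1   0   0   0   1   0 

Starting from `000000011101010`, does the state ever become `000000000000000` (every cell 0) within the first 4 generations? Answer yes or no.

no

000000100010100
000001000101000
000010001010000
000100010100000
generation 4 is 000100010100000, still not uniform 0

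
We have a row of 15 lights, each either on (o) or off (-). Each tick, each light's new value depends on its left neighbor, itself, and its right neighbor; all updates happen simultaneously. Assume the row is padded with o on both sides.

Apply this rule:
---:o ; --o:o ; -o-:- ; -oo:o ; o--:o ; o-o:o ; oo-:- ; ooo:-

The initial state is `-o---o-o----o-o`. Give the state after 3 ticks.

oo-oo-oo-oooo-o

o-ooo-o-oooo-oo
-oo--o-oo---oo-
oo-oo-oo-oooo-o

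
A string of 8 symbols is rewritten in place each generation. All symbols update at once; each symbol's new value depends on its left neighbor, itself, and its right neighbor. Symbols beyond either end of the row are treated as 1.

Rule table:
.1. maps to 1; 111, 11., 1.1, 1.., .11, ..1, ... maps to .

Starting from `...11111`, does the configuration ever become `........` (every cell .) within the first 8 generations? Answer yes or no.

yes

........
all cells are . at generation 1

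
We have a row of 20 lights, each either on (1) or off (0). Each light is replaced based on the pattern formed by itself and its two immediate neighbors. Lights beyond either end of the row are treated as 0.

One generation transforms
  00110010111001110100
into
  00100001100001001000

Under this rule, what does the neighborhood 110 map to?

At position 3 the neighborhood is 110; the next row has 0 there.

0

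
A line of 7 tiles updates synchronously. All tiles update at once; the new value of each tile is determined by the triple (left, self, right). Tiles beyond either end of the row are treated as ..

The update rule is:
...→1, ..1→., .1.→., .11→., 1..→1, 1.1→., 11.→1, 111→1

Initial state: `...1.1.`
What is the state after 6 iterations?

..1..11

iteration 1: 11....1
iteration 2: .1111..
iteration 3: ..11111
iteration 4: 1..1111
iteration 5: .1..111
iteration 6: ..1..11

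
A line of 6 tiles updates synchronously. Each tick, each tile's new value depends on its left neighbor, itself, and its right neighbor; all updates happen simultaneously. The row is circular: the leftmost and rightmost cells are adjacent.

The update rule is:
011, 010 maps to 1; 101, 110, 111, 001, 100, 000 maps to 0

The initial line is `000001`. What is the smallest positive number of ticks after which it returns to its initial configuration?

1

tick 1: 000001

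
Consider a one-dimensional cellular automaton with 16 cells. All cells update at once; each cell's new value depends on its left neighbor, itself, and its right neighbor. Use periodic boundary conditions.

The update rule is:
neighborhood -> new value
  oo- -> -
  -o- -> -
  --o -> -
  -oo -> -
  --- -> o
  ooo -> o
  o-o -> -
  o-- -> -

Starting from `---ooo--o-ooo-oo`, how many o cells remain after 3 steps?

8

step 1: -o--o------o----
step 2: ------oooo---ooo
step 3: -oooo--oo--o--o-
count of o: 8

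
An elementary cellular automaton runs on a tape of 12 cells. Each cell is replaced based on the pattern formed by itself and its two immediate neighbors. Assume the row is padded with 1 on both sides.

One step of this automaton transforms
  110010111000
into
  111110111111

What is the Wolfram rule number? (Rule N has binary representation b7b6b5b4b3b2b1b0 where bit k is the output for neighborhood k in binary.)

position 0: 111 → 1  (bit 7 = 1)
position 1: 110 → 1  (bit 6 = 1)
position 5: 101 → 0  (bit 5 = 0)
position 2: 100 → 1  (bit 4 = 1)
position 6: 011 → 1  (bit 3 = 1)
position 4: 010 → 1  (bit 2 = 1)
position 3: 001 → 1  (bit 1 = 1)
position 10: 000 → 1  (bit 0 = 1)
bits b7..b0 = 11011111 = 223

223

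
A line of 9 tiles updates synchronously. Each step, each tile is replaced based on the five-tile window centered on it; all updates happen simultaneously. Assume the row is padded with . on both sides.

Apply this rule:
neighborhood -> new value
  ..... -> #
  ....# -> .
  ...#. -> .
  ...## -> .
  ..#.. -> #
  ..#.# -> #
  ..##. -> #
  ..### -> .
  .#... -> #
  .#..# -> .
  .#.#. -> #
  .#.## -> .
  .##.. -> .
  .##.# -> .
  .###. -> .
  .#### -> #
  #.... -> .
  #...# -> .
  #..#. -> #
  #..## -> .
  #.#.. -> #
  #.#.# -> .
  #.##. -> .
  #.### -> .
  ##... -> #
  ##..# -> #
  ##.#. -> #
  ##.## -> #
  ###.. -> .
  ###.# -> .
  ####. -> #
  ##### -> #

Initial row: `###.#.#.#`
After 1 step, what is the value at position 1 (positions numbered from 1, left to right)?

.

step 1: ...#.#.##
position 1 holds .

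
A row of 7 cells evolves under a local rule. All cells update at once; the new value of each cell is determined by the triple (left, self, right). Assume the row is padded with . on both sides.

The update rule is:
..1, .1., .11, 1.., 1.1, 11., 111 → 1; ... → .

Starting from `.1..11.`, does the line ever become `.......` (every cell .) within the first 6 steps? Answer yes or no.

step 1: 1111111
step 2: 1111111  (fixed point — unchanged through step 6)
step 6 is 1111111, still not uniform .

no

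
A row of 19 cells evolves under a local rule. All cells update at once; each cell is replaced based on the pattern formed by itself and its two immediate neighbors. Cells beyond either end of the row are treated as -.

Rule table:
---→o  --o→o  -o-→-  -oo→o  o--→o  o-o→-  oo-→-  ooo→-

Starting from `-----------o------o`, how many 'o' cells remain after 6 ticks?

ooooooooooo-oooooo-
o-----------o-----o
-ooooooooooo-ooooo-
oo-----------o----o
o-ooooooooooo-oooo-
--o-----------o---o
count of o: 3

3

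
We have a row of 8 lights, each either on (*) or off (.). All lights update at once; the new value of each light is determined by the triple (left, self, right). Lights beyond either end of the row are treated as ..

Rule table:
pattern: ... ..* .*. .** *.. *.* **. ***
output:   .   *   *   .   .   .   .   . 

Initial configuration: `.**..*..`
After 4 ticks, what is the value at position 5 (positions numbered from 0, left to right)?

tick 1: *...**..
tick 2: *..*....
tick 3: *.**....
tick 4: *.......
position 5 holds .

.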